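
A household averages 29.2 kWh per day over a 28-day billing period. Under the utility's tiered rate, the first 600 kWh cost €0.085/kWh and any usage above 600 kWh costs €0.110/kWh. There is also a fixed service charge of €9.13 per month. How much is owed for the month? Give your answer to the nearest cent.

€84.07

Usage = 29.2 kWh/day × 28 days = 817.6 kWh
First 600 kWh × €0.085 = €51.00
Remaining 217.6 kWh × €0.110 = €23.94
Energy charge = €74.94; + service €9.13 = €84.07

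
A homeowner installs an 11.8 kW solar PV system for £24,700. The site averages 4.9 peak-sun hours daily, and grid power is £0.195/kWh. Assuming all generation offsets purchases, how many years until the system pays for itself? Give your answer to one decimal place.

Daily generation = 11.8 kW × 4.9 h = 57.82 kWh
Annual generation = 57.82 × 365 = 21104 kWh
Annual savings = 21104 × £0.195 = £4,115.34
Payback = £24,700 / £4,115.34 = 6 years

6.0 years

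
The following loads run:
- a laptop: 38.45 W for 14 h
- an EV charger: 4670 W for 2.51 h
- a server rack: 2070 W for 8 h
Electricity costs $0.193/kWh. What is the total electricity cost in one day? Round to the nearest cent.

laptop: 38.45 W × 14 h = 538 Wh = 0.5383 kWh
EV charger: 4670 W × 2.51 h = 11,722 Wh = 11.72 kWh
server rack: 2070 W × 8 h = 16,560 Wh = 16.56 kWh
Total energy = 0.5383 + 11.72 + 16.56 = 28.82 kWh
Cost = 28.82 kWh × $0.193 = $5.56

$5.56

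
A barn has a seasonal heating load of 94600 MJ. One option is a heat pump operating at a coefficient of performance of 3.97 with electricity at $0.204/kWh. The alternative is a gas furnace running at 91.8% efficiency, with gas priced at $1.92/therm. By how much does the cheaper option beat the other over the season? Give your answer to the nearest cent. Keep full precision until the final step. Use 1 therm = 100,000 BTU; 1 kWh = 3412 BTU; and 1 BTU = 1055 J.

$524.99

Heat load = 94600 MJ = 94,600,000,000 J / 1055 = 89,668,246 BTU
Gas: input = 89,668,246 / 0.918 = 97,677,828 BTU = 976.8 therm → 976.8 × $1.92 = $1,875.41
Heat pump: 89,668,246 BTU / 3412 = 26,280 kWh heat; / 3.97 = 6,620 kWh in → × $0.204 = $1,350.42
Difference = |$1,875.41 − $1,350.42| = $524.99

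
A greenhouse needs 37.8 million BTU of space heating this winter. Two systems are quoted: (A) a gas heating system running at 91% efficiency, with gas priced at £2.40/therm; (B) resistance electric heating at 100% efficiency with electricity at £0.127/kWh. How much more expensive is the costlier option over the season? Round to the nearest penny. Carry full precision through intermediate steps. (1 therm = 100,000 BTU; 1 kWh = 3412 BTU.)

Heat load = 37.8 × 10⁶ BTU = 37,800,000 BTU
Gas: input = 37,800,000 / 0.91 = 41,538,462 BTU = 415.4 therm → 415.4 × £2.40 = £996.92
Electric: 37,800,000 BTU / 3412 = 11,080 kWh → × £0.127 = £1,406.98
Difference = |£996.92 − £1,406.98| = £410.05

£410.05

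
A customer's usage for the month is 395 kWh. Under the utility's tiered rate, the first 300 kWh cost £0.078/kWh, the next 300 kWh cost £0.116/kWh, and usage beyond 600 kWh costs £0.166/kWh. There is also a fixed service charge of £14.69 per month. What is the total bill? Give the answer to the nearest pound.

£49

First 300 kWh × £0.078 = £23.40
Next 95 kWh × £0.116 = £11.02
Remaining tier: 0 kWh (not reached)
Energy charge = £34.42; + service £14.69 = £49.11 ≈ £49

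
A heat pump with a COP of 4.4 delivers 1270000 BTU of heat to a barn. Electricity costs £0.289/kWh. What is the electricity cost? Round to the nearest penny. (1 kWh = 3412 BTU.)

Heat delivered = 1,270,000 BTU / 3412 = 372.2 kWh
Electrical input = 372.2 kWh / 4.4 = 84.59 kWh
Cost = 84.59 × £0.289/kWh = £24.45

£24.45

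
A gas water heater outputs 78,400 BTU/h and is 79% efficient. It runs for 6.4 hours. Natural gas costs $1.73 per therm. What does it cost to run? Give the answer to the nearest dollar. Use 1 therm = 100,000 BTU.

Heat delivered = 78,400 BTU/h × 6.4 h = 501,760 BTU
Gas input = 501,760 / 0.79 = 635,139 BTU
= 635,139 / 100,000 = 6.351 therm
Cost = 6.351 × $1.73/therm = $10.99 ≈ $11

$11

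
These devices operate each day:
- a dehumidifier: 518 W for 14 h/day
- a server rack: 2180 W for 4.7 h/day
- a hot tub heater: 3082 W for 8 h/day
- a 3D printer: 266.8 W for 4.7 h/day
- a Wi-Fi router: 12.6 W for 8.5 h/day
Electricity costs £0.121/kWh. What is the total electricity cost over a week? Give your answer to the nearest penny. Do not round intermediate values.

£36.86

dehumidifier: 518 W × 14 h × 7 d = 50,764 Wh = 50.76 kWh
server rack: 2180 W × 4.7 h × 7 d = 71,722 Wh = 71.72 kWh
hot tub heater: 3082 W × 8 h × 7 d = 172,592 Wh = 172.6 kWh
3D printer: 266.8 W × 4.7 h × 7 d = 8,778 Wh = 8.778 kWh
Wi-Fi router: 12.6 W × 8.5 h × 7 d = 750 Wh = 0.7497 kWh
Total energy = 50.76 + 71.72 + 172.6 + 8.778 + 0.7497 = 304.6 kWh
Cost = 304.6 kWh × £0.121 = £36.86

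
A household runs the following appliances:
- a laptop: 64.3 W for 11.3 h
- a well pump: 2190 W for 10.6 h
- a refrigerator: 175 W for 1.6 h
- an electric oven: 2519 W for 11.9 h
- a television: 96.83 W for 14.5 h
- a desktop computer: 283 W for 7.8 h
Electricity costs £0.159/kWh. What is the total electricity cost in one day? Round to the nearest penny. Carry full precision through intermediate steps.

laptop: 64.3 W × 11.3 h = 727 Wh = 0.7266 kWh
well pump: 2190 W × 10.6 h = 23,214 Wh = 23.21 kWh
refrigerator: 175 W × 1.6 h = 280 Wh = 0.28 kWh
electric oven: 2519 W × 11.9 h = 29,976 Wh = 29.98 kWh
television: 96.83 W × 14.5 h = 1,404 Wh = 1.404 kWh
desktop computer: 283 W × 7.8 h = 2,207 Wh = 2.207 kWh
Total energy = 0.7266 + 23.21 + 0.28 + 29.98 + 1.404 + 2.207 = 57.81 kWh
Cost = 57.81 kWh × £0.159 = £9.19

£9.19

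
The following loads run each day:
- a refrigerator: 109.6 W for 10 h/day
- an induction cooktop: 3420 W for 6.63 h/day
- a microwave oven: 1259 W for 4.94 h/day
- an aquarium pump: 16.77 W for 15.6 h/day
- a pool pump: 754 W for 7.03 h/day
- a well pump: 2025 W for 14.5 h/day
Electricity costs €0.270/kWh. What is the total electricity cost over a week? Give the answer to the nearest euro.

refrigerator: 109.6 W × 10 h × 7 d = 7,672 Wh = 7.672 kWh
induction cooktop: 3420 W × 6.63 h × 7 d = 158,722 Wh = 158.7 kWh
microwave oven: 1259 W × 4.94 h × 7 d = 43,536 Wh = 43.54 kWh
aquarium pump: 16.77 W × 15.6 h × 7 d = 1,831 Wh = 1.831 kWh
pool pump: 754 W × 7.03 h × 7 d = 37,104 Wh = 37.1 kWh
well pump: 2025 W × 14.5 h × 7 d = 205,538 Wh = 205.5 kWh
Total energy = 7.672 + 158.7 + 43.54 + 1.831 + 37.1 + 205.5 = 454.4 kWh
Cost = 454.4 kWh × €0.270 = €122.69 ≈ €123

€123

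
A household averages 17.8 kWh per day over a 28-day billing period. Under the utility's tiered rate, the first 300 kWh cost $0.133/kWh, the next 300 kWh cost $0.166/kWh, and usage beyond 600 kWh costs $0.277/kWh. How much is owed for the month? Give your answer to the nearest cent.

Usage = 17.8 kWh/day × 28 days = 498.4 kWh
First 300 kWh × $0.133 = $39.90
Next 198.4 kWh × $0.166 = $32.93
Remaining tier: 0 kWh (not reached)
Total = $72.83

$72.83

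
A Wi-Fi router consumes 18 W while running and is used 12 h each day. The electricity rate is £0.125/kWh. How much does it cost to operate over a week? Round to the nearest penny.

£0.19

Energy = 18 W × 12 h/day × 7 days = 1,512 Wh = 1.512 kWh
Cost = 1.512 kWh × £0.125/kWh = £0.19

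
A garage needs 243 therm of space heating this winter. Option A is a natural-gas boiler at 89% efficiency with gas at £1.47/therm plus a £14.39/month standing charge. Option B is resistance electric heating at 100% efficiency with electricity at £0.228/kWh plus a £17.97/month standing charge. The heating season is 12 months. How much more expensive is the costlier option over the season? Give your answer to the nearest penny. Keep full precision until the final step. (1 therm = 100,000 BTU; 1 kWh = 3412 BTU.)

£1265.40

Heat load = 243 therm × 100,000 = 24,300,000 BTU
Gas: input = 24,300,000 / 0.89 = 27,303,371 BTU = 273 therm → 273 × £1.47 = £401.36; + 12 × £14.39 standing = £574.04
Electric: 24,300,000 BTU / 3412 = 7,122 kWh → × £0.228 = £1,623.80; + 12 × £17.97 standing = £1,839.44
Difference = |£574.04 − £1,839.44| = £1,265.40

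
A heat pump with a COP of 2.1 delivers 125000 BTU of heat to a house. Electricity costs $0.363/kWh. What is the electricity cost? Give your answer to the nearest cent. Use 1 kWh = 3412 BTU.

Heat delivered = 125,000 BTU / 3412 = 36.64 kWh
Electrical input = 36.64 kWh / 2.1 = 17.45 kWh
Cost = 17.45 × $0.363/kWh = $6.33

$6.33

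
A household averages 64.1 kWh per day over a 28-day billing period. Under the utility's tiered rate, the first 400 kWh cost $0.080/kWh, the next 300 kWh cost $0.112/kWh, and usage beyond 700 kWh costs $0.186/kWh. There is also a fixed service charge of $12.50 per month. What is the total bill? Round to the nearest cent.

Usage = 64.1 kWh/day × 28 days = 1794.8 kWh
First 400 kWh × $0.080 = $32.00
Next 300 kWh × $0.112 = $33.60
Remaining 1094.8 kWh × $0.186 = $203.63
Energy charge = $269.23; + service $12.50 = $281.73

$281.73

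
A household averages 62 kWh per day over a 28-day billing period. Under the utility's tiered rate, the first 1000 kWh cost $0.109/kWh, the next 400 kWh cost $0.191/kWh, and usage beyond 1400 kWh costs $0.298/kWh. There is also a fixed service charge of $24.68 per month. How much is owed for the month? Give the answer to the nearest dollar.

$310

Usage = 62 kWh/day × 28 days = 1736 kWh
First 1000 kWh × $0.109 = $109.00
Next 400 kWh × $0.191 = $76.40
Remaining 336 kWh × $0.298 = $100.13
Energy charge = $285.53; + service $24.68 = $310.21 ≈ $310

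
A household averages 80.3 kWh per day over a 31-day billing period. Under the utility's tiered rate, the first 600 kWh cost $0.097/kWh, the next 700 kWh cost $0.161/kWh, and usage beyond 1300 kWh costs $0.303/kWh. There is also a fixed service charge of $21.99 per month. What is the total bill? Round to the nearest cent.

Usage = 80.3 kWh/day × 31 days = 2489.3 kWh
First 600 kWh × $0.097 = $58.20
Next 700 kWh × $0.161 = $112.70
Remaining 1189.3 kWh × $0.303 = $360.36
Energy charge = $531.26; + service $21.99 = $553.25

$553.25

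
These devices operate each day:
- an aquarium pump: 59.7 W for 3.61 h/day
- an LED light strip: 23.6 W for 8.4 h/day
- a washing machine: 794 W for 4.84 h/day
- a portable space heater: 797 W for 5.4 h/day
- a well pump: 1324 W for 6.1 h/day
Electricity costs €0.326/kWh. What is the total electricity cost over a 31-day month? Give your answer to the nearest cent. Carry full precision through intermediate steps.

€168.13

aquarium pump: 59.7 W × 3.61 h × 31 d = 6,681 Wh = 6.681 kWh
LED light strip: 23.6 W × 8.4 h × 31 d = 6,145 Wh = 6.145 kWh
washing machine: 794 W × 4.84 h × 31 d = 119,132 Wh = 119.1 kWh
portable space heater: 797 W × 5.4 h × 31 d = 133,418 Wh = 133.4 kWh
well pump: 1324 W × 6.1 h × 31 d = 250,368 Wh = 250.4 kWh
Total energy = 6.681 + 6.145 + 119.1 + 133.4 + 250.4 = 515.7 kWh
Cost = 515.7 kWh × €0.326 = €168.13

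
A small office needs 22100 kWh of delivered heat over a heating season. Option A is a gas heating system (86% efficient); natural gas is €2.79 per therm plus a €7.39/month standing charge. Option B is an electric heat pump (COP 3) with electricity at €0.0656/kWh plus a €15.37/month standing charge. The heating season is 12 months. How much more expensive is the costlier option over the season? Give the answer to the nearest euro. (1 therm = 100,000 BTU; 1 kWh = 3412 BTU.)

Heat load = 22100 kWh × 3412 = 75,405,200 BTU
Gas: input = 75,405,200 / 0.86 = 87,680,465 BTU = 876.8 therm → 876.8 × €2.79 = €2,446.28; + 12 × €7.39 standing = €2,534.96
Heat pump: 75,405,200 BTU / 3412 = 22,100 kWh heat; / 3 = 7,367 kWh in → × €0.0656 = €483.25; + 12 × €15.37 standing = €667.69
Difference = |€2,534.96 − €667.69| = €1,867.27 ≈ €1867

€1867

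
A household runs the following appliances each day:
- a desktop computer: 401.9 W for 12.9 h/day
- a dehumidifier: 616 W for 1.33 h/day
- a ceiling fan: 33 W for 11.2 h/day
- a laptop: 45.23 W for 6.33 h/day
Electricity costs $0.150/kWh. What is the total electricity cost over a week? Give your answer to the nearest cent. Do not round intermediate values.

$6.99

desktop computer: 401.9 W × 12.9 h × 7 d = 36,292 Wh = 36.29 kWh
dehumidifier: 616 W × 1.33 h × 7 d = 5,735 Wh = 5.735 kWh
ceiling fan: 33 W × 11.2 h × 7 d = 2,587 Wh = 2.587 kWh
laptop: 45.23 W × 6.33 h × 7 d = 2,004 Wh = 2.004 kWh
Total energy = 36.29 + 5.735 + 2.587 + 2.004 = 46.62 kWh
Cost = 46.62 kWh × $0.150 = $6.99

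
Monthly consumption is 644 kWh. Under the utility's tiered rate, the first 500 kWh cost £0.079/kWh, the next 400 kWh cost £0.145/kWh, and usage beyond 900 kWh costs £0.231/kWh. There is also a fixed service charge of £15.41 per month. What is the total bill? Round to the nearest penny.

£75.79

First 500 kWh × £0.079 = £39.50
Next 144 kWh × £0.145 = £20.88
Remaining tier: 0 kWh (not reached)
Energy charge = £60.38; + service £15.41 = £75.79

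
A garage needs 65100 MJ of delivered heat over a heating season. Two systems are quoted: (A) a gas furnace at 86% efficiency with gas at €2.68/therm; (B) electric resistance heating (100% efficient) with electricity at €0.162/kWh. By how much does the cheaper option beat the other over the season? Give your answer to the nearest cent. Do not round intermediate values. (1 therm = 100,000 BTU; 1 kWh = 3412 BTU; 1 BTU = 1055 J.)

Heat load = 65100 MJ = 65,100,000,000 J / 1055 = 61,706,161 BTU
Gas: input = 61,706,161 / 0.86 = 71,751,350 BTU = 717.5 therm → 717.5 × €2.68 = €1,922.94
Electric: 61,706,161 BTU / 3412 = 18,090 kWh → × €0.162 = €2,929.78
Difference = |€1,922.94 − €2,929.78| = €1,006.84

€1006.84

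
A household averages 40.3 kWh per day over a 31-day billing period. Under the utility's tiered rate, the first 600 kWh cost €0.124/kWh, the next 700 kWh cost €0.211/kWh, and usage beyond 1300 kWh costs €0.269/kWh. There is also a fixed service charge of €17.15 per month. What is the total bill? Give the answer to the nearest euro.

Usage = 40.3 kWh/day × 31 days = 1249.3 kWh
First 600 kWh × €0.124 = €74.40
Next 649.3 kWh × €0.211 = €137.00
Remaining tier: 0 kWh (not reached)
Energy charge = €211.40; + service €17.15 = €228.55 ≈ €229

€229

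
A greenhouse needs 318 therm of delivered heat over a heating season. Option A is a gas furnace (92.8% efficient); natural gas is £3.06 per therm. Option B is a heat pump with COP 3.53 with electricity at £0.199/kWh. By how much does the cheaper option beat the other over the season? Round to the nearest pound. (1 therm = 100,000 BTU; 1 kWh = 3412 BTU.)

Heat load = 318 therm × 100,000 = 31,800,000 BTU
Gas: input = 31,800,000 / 0.928 = 34,267,241 BTU = 342.7 therm → 342.7 × £3.06 = £1,048.58
Heat pump: 31,800,000 BTU / 3412 = 9,320 kWh heat; / 3.53 = 2,640 kWh in → × £0.199 = £525.41
Difference = |£1,048.58 − £525.41| = £523.17 ≈ £523

£523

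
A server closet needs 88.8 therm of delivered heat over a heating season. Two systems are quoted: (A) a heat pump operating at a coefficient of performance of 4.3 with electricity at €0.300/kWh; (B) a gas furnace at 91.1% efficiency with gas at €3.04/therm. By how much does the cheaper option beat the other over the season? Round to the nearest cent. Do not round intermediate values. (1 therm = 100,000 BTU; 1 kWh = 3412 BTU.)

€114.75

Heat load = 88.8 therm × 100,000 = 8,880,000 BTU
Gas: input = 8,880,000 / 0.911 = 9,747,530 BTU = 97.48 therm → 97.48 × €3.04 = €296.32
Heat pump: 8,880,000 BTU / 3412 = 2,603 kWh heat; / 4.3 = 605.3 kWh in → × €0.300 = €181.58
Difference = |€296.32 − €181.58| = €114.75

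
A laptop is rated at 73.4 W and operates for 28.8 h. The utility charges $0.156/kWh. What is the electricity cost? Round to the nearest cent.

$0.33

Energy = 73.4 W × 28.8 h = 2,114 Wh = 2.114 kWh
Cost = 2.114 kWh × $0.156/kWh = $0.33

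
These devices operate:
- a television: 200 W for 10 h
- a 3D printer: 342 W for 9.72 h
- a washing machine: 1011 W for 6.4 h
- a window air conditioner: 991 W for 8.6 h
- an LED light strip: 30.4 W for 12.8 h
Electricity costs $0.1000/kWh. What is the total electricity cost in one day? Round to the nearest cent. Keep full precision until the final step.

$2.07

television: 200 W × 10 h = 2,000 Wh = 2 kWh
3D printer: 342 W × 9.72 h = 3,324 Wh = 3.324 kWh
washing machine: 1011 W × 6.4 h = 6,470 Wh = 6.47 kWh
window air conditioner: 991 W × 8.6 h = 8,523 Wh = 8.523 kWh
LED light strip: 30.4 W × 12.8 h = 389 Wh = 0.3891 kWh
Total energy = 2 + 3.324 + 6.47 + 8.523 + 0.3891 = 20.71 kWh
Cost = 20.71 kWh × $0.1000 = $2.07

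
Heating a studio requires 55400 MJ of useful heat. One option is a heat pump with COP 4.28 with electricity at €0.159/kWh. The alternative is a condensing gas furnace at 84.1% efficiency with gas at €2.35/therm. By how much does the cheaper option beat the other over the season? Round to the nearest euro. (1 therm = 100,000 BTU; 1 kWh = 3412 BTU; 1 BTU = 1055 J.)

€896

Heat load = 55400 MJ = 55,400,000,000 J / 1055 = 52,511,848 BTU
Gas: input = 52,511,848 / 0.841 = 62,439,772 BTU = 624.4 therm → 624.4 × €2.35 = €1,467.33
Heat pump: 52,511,848 BTU / 3412 = 15,390 kWh heat; / 4.28 = 3,596 kWh in → × €0.159 = €571.74
Difference = |€1,467.33 − €571.74| = €895.59 ≈ €896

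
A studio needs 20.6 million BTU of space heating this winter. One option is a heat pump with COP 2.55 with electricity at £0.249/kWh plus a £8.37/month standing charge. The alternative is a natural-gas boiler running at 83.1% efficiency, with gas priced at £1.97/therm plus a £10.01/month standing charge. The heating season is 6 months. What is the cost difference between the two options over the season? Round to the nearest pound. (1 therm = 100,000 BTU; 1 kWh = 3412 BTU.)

Heat load = 20.6 × 10⁶ BTU = 20,600,000 BTU
Gas: input = 20,600,000 / 0.831 = 24,789,410 BTU = 247.9 therm → 247.9 × £1.97 = £488.35; + 6 × £10.01 standing = £548.41
Heat pump: 20,600,000 BTU / 3412 = 6,038 kWh heat; / 2.55 = 2,368 kWh in → × £0.249 = £589.55; + 6 × £8.37 standing = £639.77
Difference = |£548.41 − £639.77| = £91.35 ≈ £91

£91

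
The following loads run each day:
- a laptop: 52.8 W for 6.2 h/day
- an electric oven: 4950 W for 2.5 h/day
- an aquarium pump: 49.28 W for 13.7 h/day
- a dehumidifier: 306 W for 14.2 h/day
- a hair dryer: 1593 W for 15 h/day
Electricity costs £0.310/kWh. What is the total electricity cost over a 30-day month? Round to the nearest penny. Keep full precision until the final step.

laptop: 52.8 W × 6.2 h × 30 d = 9,821 Wh = 9.821 kWh
electric oven: 4950 W × 2.5 h × 30 d = 371,250 Wh = 371.2 kWh
aquarium pump: 49.28 W × 13.7 h × 30 d = 20,254 Wh = 20.25 kWh
dehumidifier: 306 W × 14.2 h × 30 d = 130,356 Wh = 130.4 kWh
hair dryer: 1593 W × 15 h × 30 d = 716,850 Wh = 716.9 kWh
Total energy = 9.821 + 371.2 + 20.25 + 130.4 + 716.9 = 1,249 kWh
Cost = 1,249 kWh × £0.310 = £387.04

£387.04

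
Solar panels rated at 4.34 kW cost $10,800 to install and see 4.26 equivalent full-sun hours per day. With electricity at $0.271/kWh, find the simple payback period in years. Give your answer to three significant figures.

Daily generation = 4.34 kW × 4.26 h = 18.49 kWh
Annual generation = 18.49 × 365 = 6748.3 kWh
Annual savings = 6748.3 × $0.271 = $1,828.78
Payback = $10,800 / $1,828.78 = 5.91 years

5.91 years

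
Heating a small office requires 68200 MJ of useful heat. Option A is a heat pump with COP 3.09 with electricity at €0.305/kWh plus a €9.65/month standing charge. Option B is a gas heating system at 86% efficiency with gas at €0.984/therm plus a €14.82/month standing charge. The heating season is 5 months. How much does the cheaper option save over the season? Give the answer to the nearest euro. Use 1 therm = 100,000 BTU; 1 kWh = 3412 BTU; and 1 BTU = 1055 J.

Heat load = 68200 MJ = 68,200,000,000 J / 1055 = 64,644,550 BTU
Gas: input = 64,644,550 / 0.860 = 75,168,081 BTU = 751.7 therm → 751.7 × €0.984 = €739.65; + 5 × €14.82 standing = €813.75
Heat pump: 64,644,550 BTU / 3412 = 18,950 kWh heat; / 3.09 = 6,131 kWh in → × €0.305 = €1,870.10; + 5 × €9.65 standing = €1,918.35
Difference = |€813.75 − €1,918.35| = €1,104.59 ≈ €1105

€1105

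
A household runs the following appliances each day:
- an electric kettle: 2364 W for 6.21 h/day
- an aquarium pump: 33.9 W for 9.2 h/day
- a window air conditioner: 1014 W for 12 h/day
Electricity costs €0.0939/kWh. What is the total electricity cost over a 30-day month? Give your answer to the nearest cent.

electric kettle: 2364 W × 6.21 h × 30 d = 440,413 Wh = 440.4 kWh
aquarium pump: 33.9 W × 9.2 h × 30 d = 9,356 Wh = 9.356 kWh
window air conditioner: 1014 W × 12 h × 30 d = 365,040 Wh = 365 kWh
Total energy = 440.4 + 9.356 + 365 = 814.8 kWh
Cost = 814.8 kWh × €0.0939 = €76.51

€76.51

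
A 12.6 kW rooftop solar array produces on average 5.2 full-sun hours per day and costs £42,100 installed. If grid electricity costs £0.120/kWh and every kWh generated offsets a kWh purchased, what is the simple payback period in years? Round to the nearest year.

Daily generation = 12.6 kW × 5.2 h = 65.52 kWh
Annual generation = 65.52 × 365 = 23915 kWh
Annual savings = 23915 × £0.120 = £2,869.78
Payback = £42,100 / £2,869.78 = 14.7 years

15 years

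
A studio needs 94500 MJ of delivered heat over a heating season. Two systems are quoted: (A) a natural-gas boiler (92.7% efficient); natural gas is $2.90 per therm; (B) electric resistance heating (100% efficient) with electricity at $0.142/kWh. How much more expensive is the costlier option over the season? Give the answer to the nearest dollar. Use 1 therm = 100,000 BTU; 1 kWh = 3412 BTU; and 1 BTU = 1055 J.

$926

Heat load = 94500 MJ = 94,500,000,000 J / 1055 = 89,573,460 BTU
Gas: input = 89,573,460 / 0.927 = 96,627,249 BTU = 966.3 therm → 966.3 × $2.90 = $2,802.19
Electric: 89,573,460 BTU / 3412 = 26,250 kWh → × $0.142 = $3,727.85
Difference = |$2,802.19 − $3,727.85| = $925.66 ≈ $926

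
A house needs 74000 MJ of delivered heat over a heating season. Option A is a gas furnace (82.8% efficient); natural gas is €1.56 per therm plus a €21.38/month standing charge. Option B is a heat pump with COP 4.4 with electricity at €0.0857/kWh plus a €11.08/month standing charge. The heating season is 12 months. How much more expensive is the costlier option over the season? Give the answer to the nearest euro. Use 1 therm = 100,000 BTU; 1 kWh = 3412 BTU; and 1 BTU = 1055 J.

Heat load = 74000 MJ = 74,000,000,000 J / 1055 = 70,142,180 BTU
Gas: input = 70,142,180 / 0.828 = 84,712,778 BTU = 847.1 therm → 847.1 × €1.56 = €1,321.52; + 12 × €21.38 standing = €1,578.08
Heat pump: 70,142,180 BTU / 3412 = 20,560 kWh heat; / 4.4 = 4,672 kWh in → × €0.0857 = €400.40; + 12 × €11.08 standing = €533.36
Difference = |€1,578.08 − €533.36| = €1,044.72 ≈ €1045

€1045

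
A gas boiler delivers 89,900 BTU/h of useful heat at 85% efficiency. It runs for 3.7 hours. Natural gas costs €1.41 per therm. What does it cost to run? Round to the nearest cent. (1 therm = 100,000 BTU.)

Heat delivered = 89,900 BTU/h × 3.7 h = 332,630 BTU
Gas input = 332,630 / 0.85 = 391,329 BTU
= 391,329 / 100,000 = 3.913 therm
Cost = 3.913 × €1.41/therm = €5.52

€5.52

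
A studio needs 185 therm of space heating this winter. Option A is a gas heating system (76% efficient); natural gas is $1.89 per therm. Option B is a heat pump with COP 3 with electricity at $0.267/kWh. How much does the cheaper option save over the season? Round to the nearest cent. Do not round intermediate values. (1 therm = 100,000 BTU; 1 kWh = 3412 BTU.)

$22.50

Heat load = 185 therm × 100,000 = 18,500,000 BTU
Gas: input = 18,500,000 / 0.76 = 24,342,105 BTU = 243.4 therm → 243.4 × $1.89 = $460.07
Heat pump: 18,500,000 BTU / 3412 = 5,422 kWh heat; / 3 = 1,807 kWh in → × $0.267 = $482.56
Difference = |$460.07 − $482.56| = $22.50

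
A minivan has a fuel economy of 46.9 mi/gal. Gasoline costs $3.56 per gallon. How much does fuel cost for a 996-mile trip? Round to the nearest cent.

Fuel = 996 mi / 46.9 mpg = 21.24 gal
Cost = 21.24 gal × $3.56/gal = $75.60

$75.60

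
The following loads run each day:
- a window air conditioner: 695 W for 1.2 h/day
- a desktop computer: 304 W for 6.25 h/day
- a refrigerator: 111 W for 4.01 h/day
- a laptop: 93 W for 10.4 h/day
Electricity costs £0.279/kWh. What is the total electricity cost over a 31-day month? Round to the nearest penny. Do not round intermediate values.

window air conditioner: 695 W × 1.2 h × 31 d = 25,854 Wh = 25.85 kWh
desktop computer: 304 W × 6.25 h × 31 d = 58,900 Wh = 58.9 kWh
refrigerator: 111 W × 4.01 h × 31 d = 13,798 Wh = 13.8 kWh
laptop: 93 W × 10.4 h × 31 d = 29,983 Wh = 29.98 kWh
Total energy = 25.85 + 58.9 + 13.8 + 29.98 = 128.5 kWh
Cost = 128.5 kWh × £0.279 = £35.86

£35.86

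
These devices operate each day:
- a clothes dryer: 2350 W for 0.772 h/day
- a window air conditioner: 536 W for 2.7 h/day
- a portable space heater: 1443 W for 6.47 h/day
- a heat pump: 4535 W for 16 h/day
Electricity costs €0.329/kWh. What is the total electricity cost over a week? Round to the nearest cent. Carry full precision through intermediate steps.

clothes dryer: 2350 W × 0.772 h × 7 d = 12,699 Wh = 12.7 kWh
window air conditioner: 536 W × 2.7 h × 7 d = 10,130 Wh = 10.13 kWh
portable space heater: 1443 W × 6.47 h × 7 d = 65,353 Wh = 65.35 kWh
heat pump: 4535 W × 16 h × 7 d = 507,920 Wh = 507.9 kWh
Total energy = 12.7 + 10.13 + 65.35 + 507.9 = 596.1 kWh
Cost = 596.1 kWh × €0.329 = €196.12

€196.12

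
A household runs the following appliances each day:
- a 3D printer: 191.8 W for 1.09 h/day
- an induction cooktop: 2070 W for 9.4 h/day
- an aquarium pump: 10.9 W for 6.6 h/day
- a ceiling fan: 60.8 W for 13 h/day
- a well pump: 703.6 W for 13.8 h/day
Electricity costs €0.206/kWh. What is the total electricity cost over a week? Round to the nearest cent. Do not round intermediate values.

€43.60

3D printer: 191.8 W × 1.09 h × 7 d = 1,463 Wh = 1.463 kWh
induction cooktop: 2070 W × 9.4 h × 7 d = 136,206 Wh = 136.2 kWh
aquarium pump: 10.9 W × 6.6 h × 7 d = 504 Wh = 0.5036 kWh
ceiling fan: 60.8 W × 13 h × 7 d = 5,533 Wh = 5.533 kWh
well pump: 703.6 W × 13.8 h × 7 d = 67,968 Wh = 67.97 kWh
Total energy = 1.463 + 136.2 + 0.5036 + 5.533 + 67.97 = 211.7 kWh
Cost = 211.7 kWh × €0.206 = €43.60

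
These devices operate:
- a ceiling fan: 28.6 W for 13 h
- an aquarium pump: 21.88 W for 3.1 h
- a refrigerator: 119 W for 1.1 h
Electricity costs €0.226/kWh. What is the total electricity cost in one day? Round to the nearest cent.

ceiling fan: 28.6 W × 13 h = 372 Wh = 0.3718 kWh
aquarium pump: 21.88 W × 3.1 h = 68 Wh = 0.06783 kWh
refrigerator: 119 W × 1.1 h = 131 Wh = 0.1309 kWh
Total energy = 0.3718 + 0.06783 + 0.1309 = 0.5705 kWh
Cost = 0.5705 kWh × €0.226 = €0.13

€0.13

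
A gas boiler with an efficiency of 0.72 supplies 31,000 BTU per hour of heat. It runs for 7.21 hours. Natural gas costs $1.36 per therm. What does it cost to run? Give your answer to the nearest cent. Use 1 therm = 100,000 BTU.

Heat delivered = 31,000 BTU/h × 7.21 h = 223,510 BTU
Gas input = 223,510 / 0.72 = 310,431 BTU
= 310,431 / 100,000 = 3.104 therm
Cost = 3.104 × $1.36/therm = $4.22

$4.22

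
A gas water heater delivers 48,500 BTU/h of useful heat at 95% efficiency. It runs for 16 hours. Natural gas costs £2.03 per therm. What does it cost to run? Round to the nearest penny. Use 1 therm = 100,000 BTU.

Heat delivered = 48,500 BTU/h × 16 h = 776,000 BTU
Gas input = 776,000 / 0.95 = 816,842 BTU
= 816,842 / 100,000 = 8.168 therm
Cost = 8.168 × £2.03/therm = £16.58

£16.58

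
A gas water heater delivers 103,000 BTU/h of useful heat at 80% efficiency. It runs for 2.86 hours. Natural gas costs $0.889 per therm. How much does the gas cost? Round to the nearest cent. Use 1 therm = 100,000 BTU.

Heat delivered = 103,000 BTU/h × 2.86 h = 294,580 BTU
Gas input = 294,580 / 0.80 = 368,225 BTU
= 368,225 / 100,000 = 3.682 therm
Cost = 3.682 × $0.889/therm = $3.27

$3.27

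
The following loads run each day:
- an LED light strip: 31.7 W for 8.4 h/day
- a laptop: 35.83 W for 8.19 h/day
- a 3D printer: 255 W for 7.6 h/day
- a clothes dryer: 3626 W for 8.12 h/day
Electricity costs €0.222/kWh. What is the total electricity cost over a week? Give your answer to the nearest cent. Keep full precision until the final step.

LED light strip: 31.7 W × 8.4 h × 7 d = 1,864 Wh = 1.864 kWh
laptop: 35.83 W × 8.19 h × 7 d = 2,054 Wh = 2.054 kWh
3D printer: 255 W × 7.6 h × 7 d = 13,566 Wh = 13.57 kWh
clothes dryer: 3626 W × 8.12 h × 7 d = 206,102 Wh = 206.1 kWh
Total energy = 1.864 + 2.054 + 13.57 + 206.1 = 223.6 kWh
Cost = 223.6 kWh × €0.222 = €49.64

€49.64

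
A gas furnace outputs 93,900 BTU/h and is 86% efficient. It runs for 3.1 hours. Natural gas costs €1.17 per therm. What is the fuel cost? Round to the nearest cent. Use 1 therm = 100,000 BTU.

€3.96

Heat delivered = 93,900 BTU/h × 3.1 h = 291,090 BTU
Gas input = 291,090 / 0.86 = 338,477 BTU
= 338,477 / 100,000 = 3.385 therm
Cost = 3.385 × €1.17/therm = €3.96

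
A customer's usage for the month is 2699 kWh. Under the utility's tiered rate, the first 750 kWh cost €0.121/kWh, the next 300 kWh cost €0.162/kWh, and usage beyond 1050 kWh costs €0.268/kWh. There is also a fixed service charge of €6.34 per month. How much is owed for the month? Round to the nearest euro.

€588

First 750 kWh × €0.121 = €90.75
Next 300 kWh × €0.162 = €48.60
Remaining 1649 kWh × €0.268 = €441.93
Energy charge = €581.28; + service €6.34 = €587.62 ≈ €588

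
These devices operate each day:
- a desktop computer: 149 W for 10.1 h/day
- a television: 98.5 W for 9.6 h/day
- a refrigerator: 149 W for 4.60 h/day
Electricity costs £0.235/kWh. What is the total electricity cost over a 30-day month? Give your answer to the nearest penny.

£22.11

desktop computer: 149 W × 10.1 h × 30 d = 45,147 Wh = 45.15 kWh
television: 98.5 W × 9.6 h × 30 d = 28,368 Wh = 28.37 kWh
refrigerator: 149 W × 4.60 h × 30 d = 20,562 Wh = 20.56 kWh
Total energy = 45.15 + 28.37 + 20.56 = 94.08 kWh
Cost = 94.08 kWh × £0.235 = £22.11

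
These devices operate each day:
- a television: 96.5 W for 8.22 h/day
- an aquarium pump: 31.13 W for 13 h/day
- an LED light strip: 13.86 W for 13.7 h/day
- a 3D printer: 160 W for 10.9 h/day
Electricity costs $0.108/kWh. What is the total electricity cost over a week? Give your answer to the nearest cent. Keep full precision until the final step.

television: 96.5 W × 8.22 h × 7 d = 5,553 Wh = 5.553 kWh
aquarium pump: 31.13 W × 13 h × 7 d = 2,833 Wh = 2.833 kWh
LED light strip: 13.86 W × 13.7 h × 7 d = 1,329 Wh = 1.329 kWh
3D printer: 160 W × 10.9 h × 7 d = 12,208 Wh = 12.21 kWh
Total energy = 5.553 + 2.833 + 1.329 + 12.21 = 21.92 kWh
Cost = 21.92 kWh × $0.108 = $2.37

$2.37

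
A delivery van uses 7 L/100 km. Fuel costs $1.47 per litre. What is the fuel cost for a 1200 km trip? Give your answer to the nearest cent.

Fuel = 7 L/100 km × 1200 km / 100 = 84 L
Cost = 84 L × $1.47/L = $123.48

$123.48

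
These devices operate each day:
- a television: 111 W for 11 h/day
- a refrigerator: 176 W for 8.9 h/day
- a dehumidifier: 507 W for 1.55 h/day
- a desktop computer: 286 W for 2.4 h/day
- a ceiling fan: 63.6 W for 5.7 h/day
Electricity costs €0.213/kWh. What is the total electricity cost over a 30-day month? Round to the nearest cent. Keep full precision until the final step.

television: 111 W × 11 h × 30 d = 36,630 Wh = 36.63 kWh
refrigerator: 176 W × 8.9 h × 30 d = 46,992 Wh = 46.99 kWh
dehumidifier: 507 W × 1.55 h × 30 d = 23,576 Wh = 23.58 kWh
desktop computer: 286 W × 2.4 h × 30 d = 20,592 Wh = 20.59 kWh
ceiling fan: 63.6 W × 5.7 h × 30 d = 10,876 Wh = 10.88 kWh
Total energy = 36.63 + 46.99 + 23.58 + 20.59 + 10.88 = 138.7 kWh
Cost = 138.7 kWh × €0.213 = €29.54

€29.54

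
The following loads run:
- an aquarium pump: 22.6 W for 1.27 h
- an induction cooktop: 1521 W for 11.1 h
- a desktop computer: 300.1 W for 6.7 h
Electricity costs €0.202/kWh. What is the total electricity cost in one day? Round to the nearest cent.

aquarium pump: 22.6 W × 1.27 h = 29 Wh = 0.0287 kWh
induction cooktop: 1521 W × 11.1 h = 16,883 Wh = 16.88 kWh
desktop computer: 300.1 W × 6.7 h = 2,011 Wh = 2.011 kWh
Total energy = 0.0287 + 16.88 + 2.011 = 18.92 kWh
Cost = 18.92 kWh × €0.202 = €3.82

€3.82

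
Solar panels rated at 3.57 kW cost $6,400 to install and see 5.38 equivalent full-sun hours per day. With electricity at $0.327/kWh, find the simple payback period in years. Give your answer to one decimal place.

2.8 years

Daily generation = 3.57 kW × 5.38 h = 19.21 kWh
Annual generation = 19.21 × 365 = 7010.4 kWh
Annual savings = 7010.4 × $0.327 = $2,292.40
Payback = $6,400 / $2,292.40 = 2.79 years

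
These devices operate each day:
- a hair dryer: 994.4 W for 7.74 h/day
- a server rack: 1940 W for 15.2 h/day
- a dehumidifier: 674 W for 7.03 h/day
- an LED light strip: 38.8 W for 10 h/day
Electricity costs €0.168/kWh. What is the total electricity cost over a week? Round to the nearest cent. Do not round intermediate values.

hair dryer: 994.4 W × 7.74 h × 7 d = 53,877 Wh = 53.88 kWh
server rack: 1940 W × 15.2 h × 7 d = 206,416 Wh = 206.4 kWh
dehumidifier: 674 W × 7.03 h × 7 d = 33,168 Wh = 33.17 kWh
LED light strip: 38.8 W × 10 h × 7 d = 2,716 Wh = 2.716 kWh
Total energy = 53.88 + 206.4 + 33.17 + 2.716 = 296.2 kWh
Cost = 296.2 kWh × €0.168 = €49.76

€49.76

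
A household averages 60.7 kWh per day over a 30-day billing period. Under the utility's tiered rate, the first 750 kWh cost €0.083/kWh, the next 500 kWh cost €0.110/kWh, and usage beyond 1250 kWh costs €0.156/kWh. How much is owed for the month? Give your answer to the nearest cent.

€206.33

Usage = 60.7 kWh/day × 30 days = 1821 kWh
First 750 kWh × €0.083 = €62.25
Next 500 kWh × €0.110 = €55.00
Remaining 571 kWh × €0.156 = €89.08
Total = €206.33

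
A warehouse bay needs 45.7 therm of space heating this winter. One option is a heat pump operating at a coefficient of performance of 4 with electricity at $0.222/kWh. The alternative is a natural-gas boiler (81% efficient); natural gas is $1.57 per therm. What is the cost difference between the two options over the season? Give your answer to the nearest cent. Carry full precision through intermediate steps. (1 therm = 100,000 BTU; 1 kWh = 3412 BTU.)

$14.24

Heat load = 45.7 therm × 100,000 = 4,570,000 BTU
Gas: input = 4,570,000 / 0.81 = 5,641,975 BTU = 56.42 therm → 56.42 × $1.57 = $88.58
Heat pump: 4,570,000 BTU / 3412 = 1,339 kWh heat; / 4 = 334.8 kWh in → × $0.222 = $74.34
Difference = |$88.58 − $74.34| = $14.24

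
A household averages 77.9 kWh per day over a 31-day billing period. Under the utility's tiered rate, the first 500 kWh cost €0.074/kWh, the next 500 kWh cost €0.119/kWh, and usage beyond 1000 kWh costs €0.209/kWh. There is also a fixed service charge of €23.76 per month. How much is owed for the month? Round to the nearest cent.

€415.97

Usage = 77.9 kWh/day × 31 days = 2414.9 kWh
First 500 kWh × €0.074 = €37.00
Next 500 kWh × €0.119 = €59.50
Remaining 1414.9 kWh × €0.209 = €295.71
Energy charge = €392.21; + service €23.76 = €415.97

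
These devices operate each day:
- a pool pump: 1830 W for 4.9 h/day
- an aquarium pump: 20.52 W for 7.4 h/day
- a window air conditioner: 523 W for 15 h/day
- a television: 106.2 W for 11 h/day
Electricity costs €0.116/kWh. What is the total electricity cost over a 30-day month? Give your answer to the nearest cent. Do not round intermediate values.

€63.10

pool pump: 1830 W × 4.9 h × 30 d = 269,010 Wh = 269 kWh
aquarium pump: 20.52 W × 7.4 h × 30 d = 4,555 Wh = 4.555 kWh
window air conditioner: 523 W × 15 h × 30 d = 235,350 Wh = 235.3 kWh
television: 106.2 W × 11 h × 30 d = 35,046 Wh = 35.05 kWh
Total energy = 269 + 4.555 + 235.3 + 35.05 = 544 kWh
Cost = 544 kWh × €0.116 = €63.10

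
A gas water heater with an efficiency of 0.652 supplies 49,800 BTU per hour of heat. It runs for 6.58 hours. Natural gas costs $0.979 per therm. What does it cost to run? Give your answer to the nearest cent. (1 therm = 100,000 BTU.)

$4.92

Heat delivered = 49,800 BTU/h × 6.58 h = 327,684 BTU
Gas input = 327,684 / 0.652 = 502,583 BTU
= 502,583 / 100,000 = 5.026 therm
Cost = 5.026 × $0.979/therm = $4.92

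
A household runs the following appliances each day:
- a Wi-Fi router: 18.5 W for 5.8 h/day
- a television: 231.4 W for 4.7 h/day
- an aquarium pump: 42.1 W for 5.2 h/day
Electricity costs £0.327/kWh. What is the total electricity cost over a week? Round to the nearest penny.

Wi-Fi router: 18.5 W × 5.8 h × 7 d = 751 Wh = 0.7511 kWh
television: 231.4 W × 4.7 h × 7 d = 7,613 Wh = 7.613 kWh
aquarium pump: 42.1 W × 5.2 h × 7 d = 1,532 Wh = 1.532 kWh
Total energy = 0.7511 + 7.613 + 1.532 = 9.897 kWh
Cost = 9.897 kWh × £0.327 = £3.24

£3.24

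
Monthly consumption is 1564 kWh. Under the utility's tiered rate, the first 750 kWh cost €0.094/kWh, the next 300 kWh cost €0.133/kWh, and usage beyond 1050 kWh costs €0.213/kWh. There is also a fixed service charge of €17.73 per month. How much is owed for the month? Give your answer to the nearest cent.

€237.61

First 750 kWh × €0.094 = €70.50
Next 300 kWh × €0.133 = €39.90
Remaining 514 kWh × €0.213 = €109.48
Energy charge = €219.88; + service €17.73 = €237.61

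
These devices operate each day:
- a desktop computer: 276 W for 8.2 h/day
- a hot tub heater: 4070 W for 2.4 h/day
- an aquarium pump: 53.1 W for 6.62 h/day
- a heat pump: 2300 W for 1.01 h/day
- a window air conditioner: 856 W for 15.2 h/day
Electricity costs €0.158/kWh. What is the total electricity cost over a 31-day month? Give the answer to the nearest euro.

desktop computer: 276 W × 8.2 h × 31 d = 70,159 Wh = 70.16 kWh
hot tub heater: 4070 W × 2.4 h × 31 d = 302,808 Wh = 302.8 kWh
aquarium pump: 53.1 W × 6.62 h × 31 d = 10,897 Wh = 10.9 kWh
heat pump: 2300 W × 1.01 h × 31 d = 72,013 Wh = 72.01 kWh
window air conditioner: 856 W × 15.2 h × 31 d = 403,347 Wh = 403.3 kWh
Total energy = 70.16 + 302.8 + 10.9 + 72.01 + 403.3 = 859.2 kWh
Cost = 859.2 kWh × €0.158 = €135.76 ≈ €136

€136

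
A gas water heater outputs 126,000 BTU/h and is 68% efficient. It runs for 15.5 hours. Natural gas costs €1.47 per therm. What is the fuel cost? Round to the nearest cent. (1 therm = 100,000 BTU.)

€42.22

Heat delivered = 126,000 BTU/h × 15.5 h = 1,953,000 BTU
Gas input = 1,953,000 / 0.68 = 2,872,059 BTU
= 2,872,059 / 100,000 = 28.72 therm
Cost = 28.72 × €1.47/therm = €42.22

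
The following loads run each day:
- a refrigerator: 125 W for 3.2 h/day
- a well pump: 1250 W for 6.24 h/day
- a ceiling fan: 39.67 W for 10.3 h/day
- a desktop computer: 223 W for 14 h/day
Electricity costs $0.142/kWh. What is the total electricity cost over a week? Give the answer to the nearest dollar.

$12

refrigerator: 125 W × 3.2 h × 7 d = 2,800 Wh = 2.8 kWh
well pump: 1250 W × 6.24 h × 7 d = 54,600 Wh = 54.6 kWh
ceiling fan: 39.67 W × 10.3 h × 7 d = 2,860 Wh = 2.86 kWh
desktop computer: 223 W × 14 h × 7 d = 21,854 Wh = 21.85 kWh
Total energy = 2.8 + 54.6 + 2.86 + 21.85 = 82.11 kWh
Cost = 82.11 kWh × $0.142 = $11.66 ≈ $12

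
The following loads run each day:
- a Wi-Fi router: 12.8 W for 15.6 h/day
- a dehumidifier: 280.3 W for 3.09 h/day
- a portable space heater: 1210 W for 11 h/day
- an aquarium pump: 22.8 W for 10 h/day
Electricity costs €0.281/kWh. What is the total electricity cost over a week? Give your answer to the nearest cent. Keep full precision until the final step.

Wi-Fi router: 12.8 W × 15.6 h × 7 d = 1,398 Wh = 1.398 kWh
dehumidifier: 280.3 W × 3.09 h × 7 d = 6,063 Wh = 6.063 kWh
portable space heater: 1210 W × 11 h × 7 d = 93,170 Wh = 93.17 kWh
aquarium pump: 22.8 W × 10 h × 7 d = 1,596 Wh = 1.596 kWh
Total energy = 1.398 + 6.063 + 93.17 + 1.596 = 102.2 kWh
Cost = 102.2 kWh × €0.281 = €28.73

€28.73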